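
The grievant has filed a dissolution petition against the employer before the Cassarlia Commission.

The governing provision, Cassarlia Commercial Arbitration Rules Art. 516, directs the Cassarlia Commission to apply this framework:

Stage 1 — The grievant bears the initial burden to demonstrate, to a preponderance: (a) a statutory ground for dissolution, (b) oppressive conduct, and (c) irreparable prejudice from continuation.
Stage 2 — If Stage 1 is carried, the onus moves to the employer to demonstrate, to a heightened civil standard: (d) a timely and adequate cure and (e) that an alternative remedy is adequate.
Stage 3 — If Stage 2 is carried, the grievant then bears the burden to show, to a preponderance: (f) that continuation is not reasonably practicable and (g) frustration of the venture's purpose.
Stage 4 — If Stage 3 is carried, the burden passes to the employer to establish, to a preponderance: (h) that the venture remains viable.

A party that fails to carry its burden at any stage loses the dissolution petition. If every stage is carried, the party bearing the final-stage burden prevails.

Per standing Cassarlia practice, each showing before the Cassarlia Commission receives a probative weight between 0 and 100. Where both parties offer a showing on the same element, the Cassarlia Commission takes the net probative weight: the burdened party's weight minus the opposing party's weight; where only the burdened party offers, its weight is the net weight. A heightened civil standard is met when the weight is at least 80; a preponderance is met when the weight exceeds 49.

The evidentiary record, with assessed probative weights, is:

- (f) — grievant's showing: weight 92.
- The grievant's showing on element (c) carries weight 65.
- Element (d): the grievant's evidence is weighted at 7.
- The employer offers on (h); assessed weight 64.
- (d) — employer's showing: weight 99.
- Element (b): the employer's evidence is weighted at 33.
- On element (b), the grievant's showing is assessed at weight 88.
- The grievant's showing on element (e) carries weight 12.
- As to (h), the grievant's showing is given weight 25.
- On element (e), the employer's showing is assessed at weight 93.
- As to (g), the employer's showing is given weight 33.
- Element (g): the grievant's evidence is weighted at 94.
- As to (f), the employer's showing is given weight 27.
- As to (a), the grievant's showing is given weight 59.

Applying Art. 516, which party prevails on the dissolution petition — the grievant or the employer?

Stage 1 — burden on grievant; standard: a preponderance (weight exceeds 49).
    (a): 59 > 49 [met]
    (b): 88 − 33 = 55 > 49 [met]
    (c): 65 > 49 [met]
  Stage 1 is satisfied; the onus moves to the employer.
Stage 2 — burden on employer; standard: a heightened civil standard (weight is at least 80).
    (d): 99 − 7 = 92 ≥ 80 [met]
    (e): 93 − 12 = 81 ≥ 80 [met]
  All elements met. The burden passes to the grievant.
Stage 3 — burden on grievant; standard: a preponderance (weight exceeds 49).
    (f): 92 − 27 = 65 > 49 [met]
    (g): 94 − 33 = 61 > 49 [met]
  All elements met. The burden passes to the employer.
Stage 4 — burden on employer; standard: a preponderance (weight exceeds 49).
    (h): 64 − 25 = 39 ≤ 49 [not met]
  Not every element is met, so the employer fails to carry Stage 4.
The grievant prevails.

grievant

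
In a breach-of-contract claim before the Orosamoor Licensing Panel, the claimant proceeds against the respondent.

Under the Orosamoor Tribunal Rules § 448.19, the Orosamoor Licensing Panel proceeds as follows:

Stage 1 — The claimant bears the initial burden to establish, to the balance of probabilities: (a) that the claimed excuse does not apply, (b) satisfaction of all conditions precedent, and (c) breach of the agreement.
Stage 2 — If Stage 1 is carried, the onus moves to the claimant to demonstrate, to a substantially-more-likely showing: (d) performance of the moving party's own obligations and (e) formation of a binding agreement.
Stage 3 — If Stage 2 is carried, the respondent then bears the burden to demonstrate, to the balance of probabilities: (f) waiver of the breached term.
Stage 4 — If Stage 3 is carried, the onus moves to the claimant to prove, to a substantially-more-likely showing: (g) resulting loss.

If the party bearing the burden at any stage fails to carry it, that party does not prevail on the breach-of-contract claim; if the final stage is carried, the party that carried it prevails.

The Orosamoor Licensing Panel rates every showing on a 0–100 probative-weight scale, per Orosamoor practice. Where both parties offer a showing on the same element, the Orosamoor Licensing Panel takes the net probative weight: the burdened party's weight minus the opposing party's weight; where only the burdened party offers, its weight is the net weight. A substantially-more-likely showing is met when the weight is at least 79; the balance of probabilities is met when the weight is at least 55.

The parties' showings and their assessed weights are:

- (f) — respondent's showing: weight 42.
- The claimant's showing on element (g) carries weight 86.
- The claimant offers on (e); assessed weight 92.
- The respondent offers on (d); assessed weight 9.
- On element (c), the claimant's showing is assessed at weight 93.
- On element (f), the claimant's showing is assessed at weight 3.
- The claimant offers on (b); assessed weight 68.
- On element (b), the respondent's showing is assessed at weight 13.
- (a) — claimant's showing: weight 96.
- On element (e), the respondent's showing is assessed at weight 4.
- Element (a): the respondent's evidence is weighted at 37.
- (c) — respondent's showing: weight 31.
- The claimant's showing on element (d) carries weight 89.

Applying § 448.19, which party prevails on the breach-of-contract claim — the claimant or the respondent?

Stage 1 — burden on claimant; standard: the balance of probabilities (weight is at least 55).
    (a): 96 − 37 = 59 ≥ 55 [met]
    (b): 68 − 13 = 55 ≥ 55 [met]
    (c): 93 − 31 = 62 ≥ 55 [met]
  Stage 1 carried; the burden remains with the claimant.
Stage 2 — burden on claimant; standard: a substantially-more-likely showing (weight is at least 79).
    (d): 89 − 9 = 80 ≥ 79 [met]
    (e): 92 − 4 = 88 ≥ 79 [met]
  Stage 2 carried; the burden shifts to the respondent.
Stage 3 — burden on respondent; standard: the balance of probabilities (weight is at least 55).
    (f): 42 − 3 = 39 < 55 [not met]
  Not every element is met, so the respondent fails to carry Stage 3.
The claimant prevails.

claimant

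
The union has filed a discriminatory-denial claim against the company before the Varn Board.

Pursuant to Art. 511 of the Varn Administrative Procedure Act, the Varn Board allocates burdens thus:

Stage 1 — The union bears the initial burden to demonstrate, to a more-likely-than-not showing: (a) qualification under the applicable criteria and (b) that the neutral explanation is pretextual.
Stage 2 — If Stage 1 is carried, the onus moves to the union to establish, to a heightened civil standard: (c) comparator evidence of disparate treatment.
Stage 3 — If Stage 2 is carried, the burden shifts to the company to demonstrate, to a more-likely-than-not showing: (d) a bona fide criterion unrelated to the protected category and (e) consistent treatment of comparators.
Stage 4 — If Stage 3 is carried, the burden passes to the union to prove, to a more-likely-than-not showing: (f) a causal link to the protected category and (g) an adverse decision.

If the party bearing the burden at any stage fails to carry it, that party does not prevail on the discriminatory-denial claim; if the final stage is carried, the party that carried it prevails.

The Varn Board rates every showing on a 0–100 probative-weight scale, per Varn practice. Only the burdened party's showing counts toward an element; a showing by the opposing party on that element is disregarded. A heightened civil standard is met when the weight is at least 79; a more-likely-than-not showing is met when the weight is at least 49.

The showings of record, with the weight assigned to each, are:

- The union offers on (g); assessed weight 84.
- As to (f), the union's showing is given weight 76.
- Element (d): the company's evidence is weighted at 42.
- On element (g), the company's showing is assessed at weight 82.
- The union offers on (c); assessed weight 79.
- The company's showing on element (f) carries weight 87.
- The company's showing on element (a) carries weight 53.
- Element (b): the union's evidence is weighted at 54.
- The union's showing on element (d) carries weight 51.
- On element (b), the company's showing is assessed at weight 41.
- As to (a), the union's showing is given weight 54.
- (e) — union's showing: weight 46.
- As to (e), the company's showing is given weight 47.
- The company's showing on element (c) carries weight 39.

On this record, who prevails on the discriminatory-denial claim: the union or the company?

Stage 1 — burden on union; standard: a more-likely-than-not showing (weight is at least 49).
    (a): 54 (company's 53 disregarded) ≥ 49 [met]
    (b): 54 (company's 41 disregarded) ≥ 49 [met]
  Stage 1 is satisfied; the union continues to bear the burden.
Stage 2 — burden on union; standard: a heightened civil standard (weight is at least 79).
    (c): 79 (company's 39 disregarded) ≥ 79 [met]
  The union carries Stage 2; the company now bears the burden.
Stage 3 — burden on company; standard: a more-likely-than-not showing (weight is at least 49).
    (d): 42 (union's 51 disregarded) < 49 [not met]
    (e): 47 (union's 46 disregarded) < 49 [not met]
  The company does not carry Stage 3.
The union prevails.

union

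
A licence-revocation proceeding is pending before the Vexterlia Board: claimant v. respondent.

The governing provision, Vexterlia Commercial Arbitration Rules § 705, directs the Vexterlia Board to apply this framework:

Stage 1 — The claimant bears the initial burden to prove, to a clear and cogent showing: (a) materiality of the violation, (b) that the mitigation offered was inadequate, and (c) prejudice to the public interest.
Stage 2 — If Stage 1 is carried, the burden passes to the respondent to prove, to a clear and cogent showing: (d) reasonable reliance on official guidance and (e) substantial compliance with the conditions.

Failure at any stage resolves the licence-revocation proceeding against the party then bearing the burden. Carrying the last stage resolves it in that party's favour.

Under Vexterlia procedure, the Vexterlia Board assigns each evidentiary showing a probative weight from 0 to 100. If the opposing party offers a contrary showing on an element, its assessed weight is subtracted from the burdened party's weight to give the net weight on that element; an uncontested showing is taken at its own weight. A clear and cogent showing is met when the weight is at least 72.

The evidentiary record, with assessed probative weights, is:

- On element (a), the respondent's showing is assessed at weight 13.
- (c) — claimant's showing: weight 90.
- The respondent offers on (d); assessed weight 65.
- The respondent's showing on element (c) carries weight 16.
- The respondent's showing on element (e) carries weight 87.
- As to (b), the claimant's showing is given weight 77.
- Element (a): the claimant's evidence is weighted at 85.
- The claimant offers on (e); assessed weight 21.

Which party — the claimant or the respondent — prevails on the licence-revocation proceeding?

At Stage 1 the claimant must meet a clear and cogent showing (weight is at least 72): on (a) the weight is 85 less the opposing 13 gives net 72, ≥ 72, so (a) meets the standard; on (b) the weight is 77, which does reach 72, so (b) meets the standard; on (c) the weight is 90 less the opposing 16 gives net 74, ≥ 72, so (c) meets the standard.
  Stage 1 carried; the burden shifts to the respondent.
At Stage 2 the respondent must meet a clear and cogent showing (weight is at least 72): on (d) the weight is 65, which does not reach 72, so (d) does not meet the standard; on (e) the weight is 87 less the opposing 21 gives net 66, which does not reach 72, so (e) does not meet the standard.
  Not every element is met, so the respondent fails to carry Stage 2.
The claimant prevails.

claimant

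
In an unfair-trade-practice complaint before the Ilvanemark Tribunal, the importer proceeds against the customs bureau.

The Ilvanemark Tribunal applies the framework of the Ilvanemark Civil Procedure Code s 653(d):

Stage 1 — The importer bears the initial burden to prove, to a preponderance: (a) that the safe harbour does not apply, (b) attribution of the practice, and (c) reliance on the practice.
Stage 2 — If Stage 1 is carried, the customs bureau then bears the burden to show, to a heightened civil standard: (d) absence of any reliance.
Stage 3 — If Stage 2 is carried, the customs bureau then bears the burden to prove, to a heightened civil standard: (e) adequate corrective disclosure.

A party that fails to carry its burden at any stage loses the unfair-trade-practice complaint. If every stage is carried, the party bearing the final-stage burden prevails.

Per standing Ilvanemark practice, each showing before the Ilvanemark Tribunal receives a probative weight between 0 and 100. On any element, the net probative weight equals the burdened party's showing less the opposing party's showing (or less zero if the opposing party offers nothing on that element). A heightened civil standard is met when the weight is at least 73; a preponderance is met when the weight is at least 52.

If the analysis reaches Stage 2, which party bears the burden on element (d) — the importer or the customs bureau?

Stage 2's rule assigns the burden to the customs bureau (to a heightened civil standard).

customs bureau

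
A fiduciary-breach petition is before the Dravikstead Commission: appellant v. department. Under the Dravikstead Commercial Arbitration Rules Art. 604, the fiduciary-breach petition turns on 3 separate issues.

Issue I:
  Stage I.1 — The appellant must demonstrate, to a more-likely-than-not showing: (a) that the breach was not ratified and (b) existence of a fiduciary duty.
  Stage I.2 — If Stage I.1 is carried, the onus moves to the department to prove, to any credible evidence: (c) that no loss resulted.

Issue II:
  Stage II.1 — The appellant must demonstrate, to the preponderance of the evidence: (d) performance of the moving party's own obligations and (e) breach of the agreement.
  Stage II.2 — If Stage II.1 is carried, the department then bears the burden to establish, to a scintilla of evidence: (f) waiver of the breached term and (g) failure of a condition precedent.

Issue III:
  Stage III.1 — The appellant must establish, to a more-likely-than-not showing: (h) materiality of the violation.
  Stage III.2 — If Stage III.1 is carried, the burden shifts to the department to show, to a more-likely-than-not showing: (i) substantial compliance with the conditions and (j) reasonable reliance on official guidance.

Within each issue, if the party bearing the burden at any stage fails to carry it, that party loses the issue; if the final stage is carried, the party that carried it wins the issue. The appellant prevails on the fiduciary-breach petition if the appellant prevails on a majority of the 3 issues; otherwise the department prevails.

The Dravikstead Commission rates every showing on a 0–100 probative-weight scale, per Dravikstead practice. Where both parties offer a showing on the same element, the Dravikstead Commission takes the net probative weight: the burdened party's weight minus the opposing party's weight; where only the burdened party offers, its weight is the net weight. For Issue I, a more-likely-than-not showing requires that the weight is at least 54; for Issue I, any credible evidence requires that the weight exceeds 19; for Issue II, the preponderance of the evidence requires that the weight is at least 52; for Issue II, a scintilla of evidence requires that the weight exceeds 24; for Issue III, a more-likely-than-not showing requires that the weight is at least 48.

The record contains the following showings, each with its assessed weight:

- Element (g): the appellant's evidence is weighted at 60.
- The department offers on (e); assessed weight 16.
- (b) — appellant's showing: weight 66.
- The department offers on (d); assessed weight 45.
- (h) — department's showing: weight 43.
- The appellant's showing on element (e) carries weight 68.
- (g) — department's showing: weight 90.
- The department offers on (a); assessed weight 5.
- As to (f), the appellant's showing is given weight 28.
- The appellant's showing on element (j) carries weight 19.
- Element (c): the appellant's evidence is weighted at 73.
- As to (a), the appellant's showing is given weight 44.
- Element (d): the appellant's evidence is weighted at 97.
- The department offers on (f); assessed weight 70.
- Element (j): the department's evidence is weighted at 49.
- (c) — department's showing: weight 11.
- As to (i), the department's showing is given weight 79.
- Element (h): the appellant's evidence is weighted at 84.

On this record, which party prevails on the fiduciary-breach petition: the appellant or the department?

department

— Issue I —
At Stage I.1 the appellant must meet a more-likely-than-not showing (weight is at least 54): on (a) the weight is 44 less the opposing 5 gives net 39, < 54, so (a) does not meet the standard; on (b) the weight is 66, which does reach 54, so (b) meets the standard.
  Not every element is met, so the appellant fails to carry Stage I.1.
So the department prevails on this issue.
— Issue II —
At Stage II.1 the appellant must meet the preponderance of the evidence (weight is at least 52): on (d) the weight is 97 less the opposing 45 gives net 52, ≥ 52, so (d) meets the standard; on (e) the weight is 68 less the opposing 16 gives net 52, ≥ 52, so (e) meets the standard.
  All elements met. The burden passes to the department.
At Stage II.2 the department must meet a scintilla of evidence (weight exceeds 24): on (f) the weight is 70 less the opposing 28 gives net 42, > 24, so (f) meets the standard; on (g) the weight is 90 less the opposing 60 gives net 30, > 24, so (g) meets the standard.
  All elements met at the final stage.
Every stage carried; the department prevails on this issue.
— Issue III —
Stage III.1 — burden on appellant; standard: a more-likely-than-not showing (weight is at least 48).
    (h): 84 − 43 = 41 < 48 [not met]
  Stage III.1 not carried; the appellant fails its burden.
So the department prevails on this issue.
Per-issue: Issue I → department; Issue II → department; Issue III → department. The appellant must prevail on a majority of issues; overall, the department prevails.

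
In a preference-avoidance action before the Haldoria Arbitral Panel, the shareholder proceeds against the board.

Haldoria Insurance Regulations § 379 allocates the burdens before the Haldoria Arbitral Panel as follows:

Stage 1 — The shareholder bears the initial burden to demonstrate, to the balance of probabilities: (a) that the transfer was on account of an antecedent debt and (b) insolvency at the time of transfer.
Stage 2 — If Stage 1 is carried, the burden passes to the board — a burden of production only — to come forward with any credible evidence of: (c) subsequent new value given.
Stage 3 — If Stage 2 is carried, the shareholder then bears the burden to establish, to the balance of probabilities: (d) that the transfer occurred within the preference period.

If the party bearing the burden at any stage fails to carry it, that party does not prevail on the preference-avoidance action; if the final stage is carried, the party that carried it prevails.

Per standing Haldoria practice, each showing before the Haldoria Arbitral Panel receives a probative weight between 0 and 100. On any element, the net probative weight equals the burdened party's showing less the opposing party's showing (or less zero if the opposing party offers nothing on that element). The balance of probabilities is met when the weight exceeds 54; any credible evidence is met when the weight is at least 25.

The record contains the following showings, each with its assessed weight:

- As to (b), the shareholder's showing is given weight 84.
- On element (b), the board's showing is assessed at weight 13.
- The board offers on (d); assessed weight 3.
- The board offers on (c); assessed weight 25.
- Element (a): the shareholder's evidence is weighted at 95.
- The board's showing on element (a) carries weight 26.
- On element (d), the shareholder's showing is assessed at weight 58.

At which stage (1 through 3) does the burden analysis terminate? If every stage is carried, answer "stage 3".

Stage 1 — burden on shareholder; standard: the balance of probabilities (weight exceeds 54).
    (a): 95 − 26 = 69 > 54 [met]
    (b): 84 − 13 = 71 > 54 [met]
  Stage 1 carried; the burden shifts to the board.
Stage 2 — burden on board; standard: any credible evidence (weight is at least 25).
    (c): 25 ≥ 25 [met]
  Stage 2 carried; the burden shifts to the shareholder.
Stage 3 — burden on shareholder; standard: the balance of probabilities (weight exceeds 54).
    (d): 58 − 3 = 55 > 54 [met]
  Stage 3 carried; the final stage is satisfied.
With every stage satisfied, the shareholder prevails.

stage 3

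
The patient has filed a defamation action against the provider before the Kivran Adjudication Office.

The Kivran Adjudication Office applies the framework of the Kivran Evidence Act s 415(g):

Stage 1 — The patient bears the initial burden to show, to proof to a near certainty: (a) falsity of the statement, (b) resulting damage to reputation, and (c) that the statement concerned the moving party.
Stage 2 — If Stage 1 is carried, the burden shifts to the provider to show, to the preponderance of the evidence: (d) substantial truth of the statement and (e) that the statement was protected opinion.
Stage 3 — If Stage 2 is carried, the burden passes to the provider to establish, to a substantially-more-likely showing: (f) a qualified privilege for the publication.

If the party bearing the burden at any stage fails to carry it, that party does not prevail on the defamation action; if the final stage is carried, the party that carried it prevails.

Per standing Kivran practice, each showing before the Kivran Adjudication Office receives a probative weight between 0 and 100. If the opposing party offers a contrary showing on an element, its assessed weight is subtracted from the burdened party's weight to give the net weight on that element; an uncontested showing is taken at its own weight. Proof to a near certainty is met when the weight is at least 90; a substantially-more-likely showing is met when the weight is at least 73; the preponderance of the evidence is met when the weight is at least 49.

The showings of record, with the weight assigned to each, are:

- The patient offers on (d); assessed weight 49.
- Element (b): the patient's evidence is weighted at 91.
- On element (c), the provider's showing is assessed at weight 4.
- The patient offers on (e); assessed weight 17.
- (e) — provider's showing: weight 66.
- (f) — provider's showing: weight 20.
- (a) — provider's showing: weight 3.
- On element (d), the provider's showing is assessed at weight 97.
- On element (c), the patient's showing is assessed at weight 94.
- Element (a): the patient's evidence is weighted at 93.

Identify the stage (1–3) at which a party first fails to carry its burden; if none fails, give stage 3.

Stage 1 — burden on patient; standard: proof to a near certainty (weight is at least 90).
    (a): 93 − 3 = 90 ≥ 90 [met]
    (b): 91 ≥ 90 [met]
    (c): 94 − 4 = 90 ≥ 90 [met]
  All elements met. The burden passes to the provider.
Stage 2 — burden on provider; standard: the preponderance of the evidence (weight is at least 49).
    (d): 97 − 49 = 48 < 49 [not met]
    (e): 66 − 17 = 49 ≥ 49 [met]
  Stage 2 not carried; the provider fails its burden.
So the patient prevails.

stage 2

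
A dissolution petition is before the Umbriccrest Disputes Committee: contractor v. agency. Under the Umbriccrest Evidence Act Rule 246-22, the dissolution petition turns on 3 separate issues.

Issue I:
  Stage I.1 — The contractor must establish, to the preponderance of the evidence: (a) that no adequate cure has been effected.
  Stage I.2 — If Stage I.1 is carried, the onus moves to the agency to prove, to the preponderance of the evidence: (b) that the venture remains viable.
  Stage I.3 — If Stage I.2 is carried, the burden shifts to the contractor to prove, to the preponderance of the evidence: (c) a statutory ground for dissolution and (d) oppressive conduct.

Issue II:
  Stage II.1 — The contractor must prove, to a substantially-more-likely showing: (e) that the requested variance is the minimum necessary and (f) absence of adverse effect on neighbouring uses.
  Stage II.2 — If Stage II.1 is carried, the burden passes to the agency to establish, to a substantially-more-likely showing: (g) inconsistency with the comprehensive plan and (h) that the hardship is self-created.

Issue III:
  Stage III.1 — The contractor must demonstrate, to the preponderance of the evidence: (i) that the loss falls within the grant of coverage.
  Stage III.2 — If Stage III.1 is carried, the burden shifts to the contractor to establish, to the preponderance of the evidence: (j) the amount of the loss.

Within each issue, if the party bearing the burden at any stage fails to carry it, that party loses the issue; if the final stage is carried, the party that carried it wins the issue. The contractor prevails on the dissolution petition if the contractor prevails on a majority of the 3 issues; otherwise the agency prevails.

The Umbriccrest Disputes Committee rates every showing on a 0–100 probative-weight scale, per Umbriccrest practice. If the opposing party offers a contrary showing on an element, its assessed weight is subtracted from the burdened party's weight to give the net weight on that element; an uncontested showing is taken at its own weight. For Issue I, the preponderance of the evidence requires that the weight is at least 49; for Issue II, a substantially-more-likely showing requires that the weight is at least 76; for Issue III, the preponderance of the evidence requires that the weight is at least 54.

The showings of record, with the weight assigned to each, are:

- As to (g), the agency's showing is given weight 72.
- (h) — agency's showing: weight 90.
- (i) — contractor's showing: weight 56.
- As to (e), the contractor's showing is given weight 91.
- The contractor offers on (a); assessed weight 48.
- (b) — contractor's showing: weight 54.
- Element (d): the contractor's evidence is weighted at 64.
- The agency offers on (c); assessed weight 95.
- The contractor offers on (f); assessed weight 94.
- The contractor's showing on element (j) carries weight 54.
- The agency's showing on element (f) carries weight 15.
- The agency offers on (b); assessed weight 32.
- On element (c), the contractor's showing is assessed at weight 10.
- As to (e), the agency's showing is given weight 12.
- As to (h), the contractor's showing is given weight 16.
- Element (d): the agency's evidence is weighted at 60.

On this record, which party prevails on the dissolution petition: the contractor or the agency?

contractor

— Issue I —
At Stage I.1 the contractor must meet the preponderance of the evidence (weight is at least 49): on (a) the weight is 48, which does not reach 49, so (a) does not meet the standard.
  The contractor does not carry Stage I.1.
So the agency prevails on this issue.
— Issue II —
Stage II.1 (contractor, a substantially-more-likely showing, weight is at least 76): (e) net 91−12=79 ≥ 76 — meets; (f) net 94−15=79 ≥ 76 — meets.
  All elements met. The burden passes to the agency.
Stage II.2 (agency, a substantially-more-likely showing, weight is at least 76): (g) 72 < 76 — fails; (h) net 90−16=74 < 76 — fails.
  Not every element is met, so the agency fails to carry Stage II.2.
The analysis ends at Stage II.2; the contractor prevails on this issue.
— Issue III —
Stage III.1 — burden on contractor; standard: the preponderance of the evidence (weight is at least 54).
    (i): 56 ≥ 54 [met]
  Stage III.1 is satisfied; the contractor continues to bear the burden.
Stage III.2 — burden on contractor; standard: the preponderance of the evidence (weight is at least 54).
    (j): 54 ≥ 54 [met]
  Stage III.2 carried; the final stage is satisfied.
With every stage satisfied, the contractor prevails on this issue.
Per-issue: Issue I → agency; Issue II → contractor; Issue III → contractor. The contractor must prevail on a majority of issues; overall, the contractor prevails.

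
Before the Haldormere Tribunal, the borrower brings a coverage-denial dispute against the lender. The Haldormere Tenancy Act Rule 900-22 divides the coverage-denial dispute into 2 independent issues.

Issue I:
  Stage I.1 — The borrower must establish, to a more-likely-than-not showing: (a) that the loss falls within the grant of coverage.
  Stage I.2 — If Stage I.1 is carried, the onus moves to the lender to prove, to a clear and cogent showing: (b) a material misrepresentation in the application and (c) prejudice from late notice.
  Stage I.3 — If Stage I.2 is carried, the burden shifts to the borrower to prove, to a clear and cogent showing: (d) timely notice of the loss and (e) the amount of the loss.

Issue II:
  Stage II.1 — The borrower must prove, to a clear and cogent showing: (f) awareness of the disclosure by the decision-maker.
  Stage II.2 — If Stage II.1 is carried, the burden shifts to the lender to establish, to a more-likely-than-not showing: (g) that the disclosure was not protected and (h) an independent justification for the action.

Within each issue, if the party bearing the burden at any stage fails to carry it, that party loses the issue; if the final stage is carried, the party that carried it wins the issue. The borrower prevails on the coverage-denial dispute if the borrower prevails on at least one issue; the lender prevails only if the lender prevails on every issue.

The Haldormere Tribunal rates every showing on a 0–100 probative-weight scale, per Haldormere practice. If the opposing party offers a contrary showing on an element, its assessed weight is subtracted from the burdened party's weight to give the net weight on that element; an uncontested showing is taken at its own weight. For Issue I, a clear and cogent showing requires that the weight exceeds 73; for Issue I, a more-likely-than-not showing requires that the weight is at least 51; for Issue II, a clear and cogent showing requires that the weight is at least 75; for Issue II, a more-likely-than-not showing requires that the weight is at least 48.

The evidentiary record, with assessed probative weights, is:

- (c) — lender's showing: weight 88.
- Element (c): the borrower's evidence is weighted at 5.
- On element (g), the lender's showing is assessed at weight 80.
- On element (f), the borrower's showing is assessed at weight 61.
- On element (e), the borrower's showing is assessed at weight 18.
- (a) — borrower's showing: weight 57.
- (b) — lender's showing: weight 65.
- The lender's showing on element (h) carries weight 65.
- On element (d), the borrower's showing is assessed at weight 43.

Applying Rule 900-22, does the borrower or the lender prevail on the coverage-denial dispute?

borrower

— Issue I —
Stage I.1 (borrower, a more-likely-than-not showing, weight is at least 51): (a) 57 ≥ 51 — meets.
  Stage I.1 carried; the burden shifts to the lender.
Stage I.2 (lender, a clear and cogent showing, weight exceeds 73): (b) 65 ≤ 73 — fails; (c) net 88−5=83 > 73 — meets.
  Not every element is met, so the lender fails to carry Stage I.2.
So the borrower prevails on this issue.
— Issue II —
At Stage II.1 the borrower must meet a clear and cogent showing (weight is at least 75): on (f) the weight is 61, which does not reach 75, so (f) does not meet the standard.
  Stage II.1 not carried; the borrower fails its burden.
So the lender prevails on this issue.
Per-issue: Issue I → borrower; Issue II → lender. The borrower must prevail on at least one issue; overall, the borrower prevails.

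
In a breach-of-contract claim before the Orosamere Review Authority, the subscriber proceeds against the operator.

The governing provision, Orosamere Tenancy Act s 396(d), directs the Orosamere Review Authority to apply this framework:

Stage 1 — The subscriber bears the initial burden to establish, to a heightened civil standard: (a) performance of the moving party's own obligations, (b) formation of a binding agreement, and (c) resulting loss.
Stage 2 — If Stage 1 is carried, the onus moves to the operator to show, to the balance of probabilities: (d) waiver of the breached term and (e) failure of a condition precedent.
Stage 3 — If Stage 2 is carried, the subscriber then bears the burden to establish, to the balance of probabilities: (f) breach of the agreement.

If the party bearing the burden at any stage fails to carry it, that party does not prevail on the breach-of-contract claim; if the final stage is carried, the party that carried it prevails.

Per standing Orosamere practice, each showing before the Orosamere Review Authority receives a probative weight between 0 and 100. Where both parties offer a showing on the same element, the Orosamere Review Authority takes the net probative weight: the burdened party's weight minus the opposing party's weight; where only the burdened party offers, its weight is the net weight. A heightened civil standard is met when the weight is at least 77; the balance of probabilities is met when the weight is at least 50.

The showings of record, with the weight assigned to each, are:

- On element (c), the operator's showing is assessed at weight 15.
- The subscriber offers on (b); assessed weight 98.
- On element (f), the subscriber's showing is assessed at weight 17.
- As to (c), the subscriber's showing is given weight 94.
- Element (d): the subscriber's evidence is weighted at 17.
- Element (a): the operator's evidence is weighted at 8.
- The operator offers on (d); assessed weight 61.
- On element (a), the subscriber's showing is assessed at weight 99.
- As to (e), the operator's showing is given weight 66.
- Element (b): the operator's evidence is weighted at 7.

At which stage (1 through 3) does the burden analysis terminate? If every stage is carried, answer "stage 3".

Stage 1 — burden on subscriber; standard: a heightened civil standard (weight is at least 77).
    (a): 99 − 8 = 91 ≥ 77 [met]
    (b): 98 − 7 = 91 ≥ 77 [met]
    (c): 94 − 15 = 79 ≥ 77 [met]
  Stage 1 is satisfied; the onus moves to the operator.
Stage 2 — burden on operator; standard: the balance of probabilities (weight is at least 50).
    (d): 61 − 17 = 44 < 50 [not met]
    (e): 66 ≥ 50 [met]
  Not every element is met, so the operator fails to carry Stage 2.
The subscriber prevails.

stage 2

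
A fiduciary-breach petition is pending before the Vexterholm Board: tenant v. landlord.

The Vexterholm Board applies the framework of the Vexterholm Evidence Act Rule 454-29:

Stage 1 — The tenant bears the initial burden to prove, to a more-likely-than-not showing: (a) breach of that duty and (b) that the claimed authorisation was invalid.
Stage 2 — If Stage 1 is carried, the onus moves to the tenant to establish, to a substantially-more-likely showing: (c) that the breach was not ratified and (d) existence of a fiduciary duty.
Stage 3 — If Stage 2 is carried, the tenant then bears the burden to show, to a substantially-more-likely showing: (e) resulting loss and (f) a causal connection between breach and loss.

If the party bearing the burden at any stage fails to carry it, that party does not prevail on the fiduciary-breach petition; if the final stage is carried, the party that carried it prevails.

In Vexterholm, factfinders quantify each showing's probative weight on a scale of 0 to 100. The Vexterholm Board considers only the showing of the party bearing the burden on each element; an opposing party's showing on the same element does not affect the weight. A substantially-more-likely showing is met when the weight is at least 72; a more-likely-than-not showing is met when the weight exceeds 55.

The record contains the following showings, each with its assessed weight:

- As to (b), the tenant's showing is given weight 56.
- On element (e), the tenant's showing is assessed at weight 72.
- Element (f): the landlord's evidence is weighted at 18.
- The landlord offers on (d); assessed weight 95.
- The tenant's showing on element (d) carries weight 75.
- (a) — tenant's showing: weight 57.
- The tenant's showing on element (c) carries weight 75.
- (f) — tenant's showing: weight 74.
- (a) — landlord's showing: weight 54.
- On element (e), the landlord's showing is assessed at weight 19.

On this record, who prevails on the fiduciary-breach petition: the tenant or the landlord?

tenant

Stage 1 — burden on tenant; standard: a more-likely-than-not showing (weight exceeds 55).
    (a): 57 (landlord's 54 disregarded) > 55 [met]
    (b): 56 > 55 [met]
  All elements met. The tenant retains the burden for Stage 2.
Stage 2 — burden on tenant; standard: a substantially-more-likely showing (weight is at least 72).
    (c): 75 ≥ 72 [met]
    (d): 75 (landlord's 95 disregarded) ≥ 72 [met]
  Stage 2 is satisfied; the tenant continues to bear the burden.
Stage 3 — burden on tenant; standard: a substantially-more-likely showing (weight is at least 72).
    (e): 72 (landlord's 19 disregarded) ≥ 72 [met]
    (f): 74 (landlord's 18 disregarded) ≥ 72 [met]
  The tenant carries the last stage.
All stages carried — the tenant prevails.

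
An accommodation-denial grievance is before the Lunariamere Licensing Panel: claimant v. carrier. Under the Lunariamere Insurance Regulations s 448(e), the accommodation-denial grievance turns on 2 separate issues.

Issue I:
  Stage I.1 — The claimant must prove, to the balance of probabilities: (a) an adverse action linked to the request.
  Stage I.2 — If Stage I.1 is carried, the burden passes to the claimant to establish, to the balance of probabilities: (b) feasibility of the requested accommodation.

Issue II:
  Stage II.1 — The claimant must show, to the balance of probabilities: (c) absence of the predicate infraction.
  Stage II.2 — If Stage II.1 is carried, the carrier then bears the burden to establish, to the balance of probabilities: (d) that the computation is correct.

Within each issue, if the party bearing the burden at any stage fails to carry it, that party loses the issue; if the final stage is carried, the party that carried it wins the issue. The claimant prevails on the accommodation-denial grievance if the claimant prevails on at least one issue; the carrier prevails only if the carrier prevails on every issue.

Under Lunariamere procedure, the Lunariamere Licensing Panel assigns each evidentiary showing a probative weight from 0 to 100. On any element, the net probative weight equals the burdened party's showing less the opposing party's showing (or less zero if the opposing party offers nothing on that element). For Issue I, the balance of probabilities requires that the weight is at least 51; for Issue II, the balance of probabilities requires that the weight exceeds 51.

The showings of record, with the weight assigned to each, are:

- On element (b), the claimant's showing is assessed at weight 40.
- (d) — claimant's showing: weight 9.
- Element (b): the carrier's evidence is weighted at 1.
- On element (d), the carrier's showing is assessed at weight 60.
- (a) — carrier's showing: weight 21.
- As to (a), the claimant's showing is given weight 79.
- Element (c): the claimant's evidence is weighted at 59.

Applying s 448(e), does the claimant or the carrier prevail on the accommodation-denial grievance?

claimant

— Issue I —
Stage I.1 — burden on claimant; standard: the balance of probabilities (weight is at least 51).
    (a): 79 − 21 = 58 ≥ 51 [met]
  Stage I.1 carried; the burden remains with the claimant.
Stage I.2 — burden on claimant; standard: the balance of probabilities (weight is at least 51).
    (b): 40 − 1 = 39 < 51 [not met]
  Not every element is met, so the claimant fails to carry Stage I.2.
The analysis ends at Stage I.2; the carrier prevails on this issue.
— Issue II —
At Stage II.1 the claimant must meet the balance of probabilities (weight exceeds 51): on (c) the weight is 59, > 51, so (c) meets the standard.
  Stage II.1 carried; the burden shifts to the carrier.
At Stage II.2 the carrier must meet the balance of probabilities (weight exceeds 51): on (d) the weight is 60 less the opposing 9 gives net 51, ≤ 51, so (d) does not meet the standard.
  Stage II.2 not carried; the carrier fails its burden.
So the claimant prevails on this issue.
Per-issue: Issue I → carrier; Issue II → claimant. The claimant must prevail on at least one issue; overall, the claimant prevails.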